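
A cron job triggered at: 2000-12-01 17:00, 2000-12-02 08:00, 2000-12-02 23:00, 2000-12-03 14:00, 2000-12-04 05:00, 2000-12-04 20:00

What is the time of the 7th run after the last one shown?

Gaps: 15, 15, 15, 15, 15 hours — each event is 15 hours after the previous one.
2000-12-04 20:00 + 15 h = 2000-12-05 11:00.
2000-12-05 11:00 + 15 h = 2000-12-06 02:00.
2000-12-06 02:00 + 15 h = 2000-12-06 17:00.
2000-12-06 17:00 + 15 h = 2000-12-07 08:00.
2000-12-07 08:00 + 15 h = 2000-12-07 23:00.
2000-12-07 23:00 + 15 h = 2000-12-08 14:00.
2000-12-08 14:00 + 15 h = 2000-12-09 05:00.

2000-12-09 05:00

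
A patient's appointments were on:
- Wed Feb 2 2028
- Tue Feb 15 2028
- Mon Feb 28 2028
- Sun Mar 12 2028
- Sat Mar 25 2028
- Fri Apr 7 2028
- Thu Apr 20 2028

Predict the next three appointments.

Wed May 3 2028, Tue May 16 2028, Mon May 29 2028

The spacing is 13, 13, 13, 13, 13, 13 days — always 13 days.
Thu Apr 20 2028 + 13 days = Wed May 3 2028.
Wed May 3 2028 + 13 days = Tue May 16 2028.
Tue May 16 2028 + 13 days = Mon May 29 2028.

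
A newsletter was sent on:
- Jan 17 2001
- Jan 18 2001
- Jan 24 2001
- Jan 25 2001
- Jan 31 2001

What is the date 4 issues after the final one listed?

Feb 14 2001

Gaps: 1, 6, 1, 6 days — not constant, but cyclic with period 2.
The events fall on every Wednesday and Thursday.
Next Thursday: Feb 1 2001.
The following Wednesday is Feb 7 2001.
The following Thursday is Feb 8 2001.
Next Wednesday: Feb 14 2001.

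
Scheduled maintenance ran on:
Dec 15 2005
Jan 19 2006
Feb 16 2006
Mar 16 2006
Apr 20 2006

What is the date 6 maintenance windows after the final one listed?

Oct 19 2006

Gaps: 35, 28, 28, 35 days — a mix of 28 and 35. Every date is a Thursday.
Each is the 3rd Thursday of its month.
3rd Thursday of May 2006: May 18 2006.
3rd Thursday of June 2006: Jun 15 2006.
July 2006 — 3rd Thursday is Jul 20 2006.
3rd Thursday of August 2006: Aug 17 2006.
3rd Thursday of September 2006: Sep 21 2006.
October 2006 — 3rd Thursday is Oct 19 2006.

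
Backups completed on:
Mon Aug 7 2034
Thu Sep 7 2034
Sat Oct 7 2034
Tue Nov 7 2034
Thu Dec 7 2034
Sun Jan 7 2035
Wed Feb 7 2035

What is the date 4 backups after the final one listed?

Gaps: 31, 30, 31, 30, 31, 31 days — not constant. Every event is on the 7th of the month.
Pattern: the 7th of each month.
Next: March 2035 → Wed Mar 7 2035.
Next: April 2035 → Sat Apr 7 2035.
May 2035: Mon May 7 2035.
June 2035: Thu Jun 7 2035.

Thu Jun 7 2035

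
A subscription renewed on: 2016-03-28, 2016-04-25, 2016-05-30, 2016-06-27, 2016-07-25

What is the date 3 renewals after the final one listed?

These are Mondays with 28, 35, 28, 28-day gaps.
Each is the final Monday of its month — 2016-05-30 is past the 28th, so '4th Monday' doesn't fit.
Last Monday of August 2016: 2016-08-29.
Last Monday of September 2016: 2016-09-26.
October 2016 ends with Monday 2016-10-31.

2016-10-31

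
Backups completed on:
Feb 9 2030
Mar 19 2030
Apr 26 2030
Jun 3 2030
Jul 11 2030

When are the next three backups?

Aug 18 2030, Sep 25 2030, Nov 2 2030

Gaps between consecutive events: 38, 38, 38, 38 days — a constant 38-day interval.
Jul 11 2030 + 38 days = Aug 18 2030.
Aug 18 2030 + 38 days = Sep 25 2030.
Sep 25 2030 + 38 days = Nov 2 2030.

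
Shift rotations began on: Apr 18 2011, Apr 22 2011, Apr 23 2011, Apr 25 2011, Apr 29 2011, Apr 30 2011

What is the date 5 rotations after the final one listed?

Gaps: 4, 1, 2, 4, 1 days — not constant, but cyclic with period 3.
The events fall on every Monday, Friday and Saturday.
The following Monday is May 2 2011.
The following Friday is May 6 2011.
The following Saturday is May 7 2011.
The following Monday is May 9 2011.
Next Friday: May 13 2011.

May 13 2011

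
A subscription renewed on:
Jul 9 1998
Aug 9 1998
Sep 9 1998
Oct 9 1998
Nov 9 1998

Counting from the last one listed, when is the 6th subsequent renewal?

May 9 1999

Each date is the 9th; the gaps (31, 31, 30, 31) track the month lengths.
The rule is the 9th of each month.
Next: December 1998 → Dec 9 1998.
January 1999: Jan 9 1999.
Next: February 1999 → Feb 9 1999.
Next: March 1999 → Mar 9 1999.
Next: April 1999 → Apr 9 1999.
May 1999: May 9 1999.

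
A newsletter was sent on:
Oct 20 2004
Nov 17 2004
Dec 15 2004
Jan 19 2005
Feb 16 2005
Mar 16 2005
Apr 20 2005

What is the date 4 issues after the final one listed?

All dates are Wednesdays, 28, 28, 35, 28, 28, 35 days apart.
Specifically, the 3rd Wednesday of each month.
May 2005 — 3rd Wednesday is May 18 2005.
3rd Wednesday of June 2005: Jun 15 2005.
3rd Wednesday of July 2005: Jul 20 2005.
3rd Wednesday of August 2005: Aug 17 2005.

Aug 17 2005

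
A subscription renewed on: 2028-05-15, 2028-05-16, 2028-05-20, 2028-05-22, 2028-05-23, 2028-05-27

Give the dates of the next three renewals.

Gaps: 1, 4, 2, 1, 4 days — not constant, but cyclic with period 3.
The events fall on every Monday, Tuesday and Saturday.
The following Monday is 2028-05-29.
Next Tuesday: 2028-05-30.
Next Saturday: 2028-06-03.

2028-05-29, 2028-05-30, 2028-06-03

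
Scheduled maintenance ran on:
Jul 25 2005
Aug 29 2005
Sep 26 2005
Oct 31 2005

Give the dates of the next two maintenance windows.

Nov 28 2005, Dec 26 2005

All Mondays; the gaps (35, 28, 35) vary with month length.
This is the last Monday of each month.
Last Monday of November 2005: Nov 28 2005.
Last Monday of December 2005: Dec 26 2005.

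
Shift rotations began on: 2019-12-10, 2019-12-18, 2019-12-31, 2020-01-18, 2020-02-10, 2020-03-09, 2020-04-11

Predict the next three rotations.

2020-05-19, 2020-07-01, 2020-08-18

Gaps: 8, 13, 18, 23, 28, 33 days — each gap is 5 larger than the previous one.
Next gap: 38 days. 2020-04-11 + 38 days = 2020-05-19.
Next gap: 43 days. 2020-05-19 + 43 days = 2020-07-01.
Next gap: 48 days. 2020-07-01 + 48 days = 2020-08-18.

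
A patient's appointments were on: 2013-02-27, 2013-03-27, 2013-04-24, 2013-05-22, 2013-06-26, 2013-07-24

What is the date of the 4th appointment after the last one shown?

These are Wednesdays at 28- or 35-day spacing (28, 28, 28, 35, 28).
The pattern: 4th Wednesday of the month.
4th Wednesday of August 2013: 2013-08-28.
4th Wednesday of September 2013: 2013-09-25.
4th Wednesday of October 2013: 2013-10-23.
November 2013 — 4th Wednesday is 2013-11-27.

2013-11-27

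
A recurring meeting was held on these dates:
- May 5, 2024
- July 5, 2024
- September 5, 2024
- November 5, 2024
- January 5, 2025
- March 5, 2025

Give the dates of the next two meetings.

The day-of-month is always 5 (61, 62, 61, 61, 59 days between events).
So this recurs on the 5th of every 2 months.
May 2025: May 5, 2025.
July 2025: July 5, 2025.

May 5, 2025; July 5, 2025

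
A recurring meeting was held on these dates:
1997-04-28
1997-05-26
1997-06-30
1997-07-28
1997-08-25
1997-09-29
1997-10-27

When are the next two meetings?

1997-11-24, 1997-12-29

All Mondays; the gaps (28, 35, 28, 28, 35, 28) vary with month length.
This is the last Monday of each month.
Last Monday of November 1997: 1997-11-24.
December 1997 ends with Monday 1997-12-29.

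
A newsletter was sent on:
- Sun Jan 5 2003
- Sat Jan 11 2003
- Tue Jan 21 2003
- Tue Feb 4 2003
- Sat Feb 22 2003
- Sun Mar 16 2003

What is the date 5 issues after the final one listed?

Gaps: 6, 10, 14, 18, 22 days — each gap is 4 larger than the previous one.
Next gap: 26 days. Sun Mar 16 2003 + 26 days = Fri Apr 11 2003.
Next gap: 30 days. Fri Apr 11 2003 + 30 days = Sun May 11 2003.
Next gap: 34 days. Sun May 11 2003 + 34 days = Sat Jun 14 2003.
Next gap: 38 days. Sat Jun 14 2003 + 38 days = Tue Jul 22 2003.
Next gap: 42 days. Tue Jul 22 2003 + 42 days = Tue Sep 2 2003.

Tue Sep 2 2003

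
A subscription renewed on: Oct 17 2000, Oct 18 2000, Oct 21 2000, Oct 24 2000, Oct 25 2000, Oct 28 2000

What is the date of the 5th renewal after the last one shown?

Nov 8 2000

Every event lands on a Tuesday or Wednesday or Saturday (gaps cycle 1, 3, 3, 1, 3).
So the schedule is: every Tuesday, Wednesday and Saturday.
Next Tuesday: Oct 31 2000.
Next Wednesday: Nov 1 2000.
Next Saturday: Nov 4 2000.
The following Tuesday is Nov 7 2000.
Next Wednesday: Nov 8 2000.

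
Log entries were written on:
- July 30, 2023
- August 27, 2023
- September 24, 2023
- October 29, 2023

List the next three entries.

November 26, 2023; December 31, 2023; January 28, 2024

Every date is a Sunday; gaps 28, 28, 35 days.
Each is the last Sunday of its month (at least one falls on the 29th or later, ruling out '4th Sunday').
Last Sunday of November 2023: November 26, 2023.
December 2023 ends with Sunday December 31, 2023.
Last Sunday of January 2024: January 28, 2024.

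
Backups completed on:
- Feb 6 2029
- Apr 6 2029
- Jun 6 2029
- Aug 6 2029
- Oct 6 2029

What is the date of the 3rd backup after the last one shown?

Each date is the 6th; the gaps (59, 61, 61, 61) track the month lengths.
The rule is the 6th of every 2 months.
Next: December 2029 → Dec 6 2029.
February 2030: Feb 6 2030.
Next: April 2030 → Apr 6 2030.

Apr 6 2030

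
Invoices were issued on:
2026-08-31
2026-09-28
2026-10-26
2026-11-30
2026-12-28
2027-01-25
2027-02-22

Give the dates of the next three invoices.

2027-03-29, 2027-04-26, 2027-05-31

Every date is a Monday; gaps 28, 28, 35, 28, 28, 28 days.
Each is the last Monday of its month (at least one falls on the 29th or later, ruling out '4th Monday').
March 2027 ends with Monday 2027-03-29.
April 2027 ends with Monday 2027-04-26.
May 2027 ends with Monday 2027-05-31.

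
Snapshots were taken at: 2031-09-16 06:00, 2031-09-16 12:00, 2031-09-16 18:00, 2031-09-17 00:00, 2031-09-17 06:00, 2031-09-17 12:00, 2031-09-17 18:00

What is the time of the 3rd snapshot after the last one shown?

The interval is a steady 6 hours (6, 6, 6, 6, 6, 6).
2031-09-17 18:00 + 6 h = 2031-09-18 00:00.
2031-09-18 00:00 + 6 h = 2031-09-18 06:00.
2031-09-18 06:00 + 6 h = 2031-09-18 12:00.

2031-09-18 12:00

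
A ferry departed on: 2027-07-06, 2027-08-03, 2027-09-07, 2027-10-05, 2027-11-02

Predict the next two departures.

2027-12-07, 2028-01-04

All dates are Tuesdays, 28, 35, 28, 28 days apart.
Specifically, the 1st Tuesday of each month.
December 2027 — 1st Tuesday is 2027-12-07.
January 2028 — 1st Tuesday is 2028-01-04.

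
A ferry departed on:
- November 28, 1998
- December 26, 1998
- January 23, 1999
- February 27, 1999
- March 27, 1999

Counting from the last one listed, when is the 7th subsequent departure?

All dates are Saturdays, 28, 28, 35, 28 days apart.
Specifically, the 4th Saturday of each month.
April 1999 — 4th Saturday is April 24, 1999.
4th Saturday of May 1999: May 22, 1999.
4th Saturday of June 1999: June 26, 1999.
July 1999 — 4th Saturday is July 24, 1999.
4th Saturday of August 1999: August 28, 1999.
4th Saturday of September 1999: September 25, 1999.
4th Saturday of October 1999: October 23, 1999.

October 23, 1999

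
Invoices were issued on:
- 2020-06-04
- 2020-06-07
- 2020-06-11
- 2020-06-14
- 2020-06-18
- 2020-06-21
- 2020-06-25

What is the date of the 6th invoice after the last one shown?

The gap pattern 3, 4, 3, 4, 3, 4 repeats every 2 events.
These are the Thursdays and Sundays of each week.
Next Sunday: 2020-06-28.
Next Thursday: 2020-07-02.
The following Sunday is 2020-07-05.
The following Thursday is 2020-07-09.
The following Sunday is 2020-07-12.
Next Thursday: 2020-07-16.

2020-07-16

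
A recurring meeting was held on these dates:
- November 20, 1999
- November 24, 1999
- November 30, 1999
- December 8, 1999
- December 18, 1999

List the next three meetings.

Gaps: 4, 6, 8, 10 days — each gap is 2 larger than the previous one.
Next gap: 12 days. December 18, 1999 + 12 days = December 30, 1999.
Next gap: 14 days. December 30, 1999 + 14 days = January 13, 2000.
Next gap: 16 days. January 13, 2000 + 16 days = January 29, 2000.

December 30, 1999; January 13, 2000; January 29, 2000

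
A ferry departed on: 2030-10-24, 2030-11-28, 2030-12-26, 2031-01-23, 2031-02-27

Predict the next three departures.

2031-03-27, 2031-04-24, 2031-05-22

All dates are Thursdays, 35, 28, 28, 35 days apart.
Specifically, the 4th Thursday of each month.
March 2031 — 4th Thursday is 2031-03-27.
April 2031 — 4th Thursday is 2031-04-24.
4th Thursday of May 2031: 2031-05-22.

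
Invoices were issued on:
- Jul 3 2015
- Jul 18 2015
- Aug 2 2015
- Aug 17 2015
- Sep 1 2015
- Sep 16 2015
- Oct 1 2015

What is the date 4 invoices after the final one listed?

Every event comes 15 days after the last (15, 15, 15, 15, 15, 15).
Oct 1 2015 + 15 days = Oct 16 2015.
Oct 16 2015 + 15 days = Oct 31 2015.
Oct 31 2015 + 15 days = Nov 15 2015.
Nov 15 2015 + 15 days = Nov 30 2015.

Nov 30 2015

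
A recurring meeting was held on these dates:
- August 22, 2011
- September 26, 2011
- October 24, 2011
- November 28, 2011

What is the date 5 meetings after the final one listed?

Gaps: 35, 28, 35 days — a mix of 28 and 35. Every date is a Monday.
Each is the 4th Monday of its month.
4th Monday of December 2011: December 26, 2011.
4th Monday of January 2012: January 23, 2012.
4th Monday of February 2012: February 27, 2012.
March 2012 — 4th Monday is March 26, 2012.
April 2012 — 4th Monday is April 23, 2012.

April 23, 2012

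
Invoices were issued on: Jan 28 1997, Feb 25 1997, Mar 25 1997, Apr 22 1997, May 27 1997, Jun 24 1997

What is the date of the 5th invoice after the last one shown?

Gaps: 28, 28, 28, 35, 28 days — a mix of 28 and 35. Every date is a Tuesday.
Each is the 4th Tuesday of its month.
July 1997 — 4th Tuesday is Jul 22 1997.
August 1997 — 4th Tuesday is Aug 26 1997.
September 1997 — 4th Tuesday is Sep 23 1997.
4th Tuesday of October 1997: Oct 28 1997.
4th Tuesday of November 1997: Nov 25 1997.

Nov 25 1997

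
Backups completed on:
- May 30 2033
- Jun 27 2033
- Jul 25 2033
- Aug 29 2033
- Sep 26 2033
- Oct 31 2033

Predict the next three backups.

Nov 28 2033, Dec 26 2033, Jan 30 2034

All Mondays; the gaps (28, 28, 35, 28, 35) vary with month length.
This is the last Monday of each month.
Last Monday of November 2033: Nov 28 2033.
December 2033 ends with Monday Dec 26 2033.
Last Monday of January 2034: Jan 30 2034.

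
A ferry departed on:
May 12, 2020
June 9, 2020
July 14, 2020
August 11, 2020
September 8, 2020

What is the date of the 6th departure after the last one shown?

Gaps: 28, 35, 28, 28 days — a mix of 28 and 35. Every date is a Tuesday.
Each is the 2nd Tuesday of its month.
October 2020 — 2nd Tuesday is October 13, 2020.
November 2020 — 2nd Tuesday is November 10, 2020.
2nd Tuesday of December 2020: December 8, 2020.
2nd Tuesday of January 2021: January 12, 2021.
2nd Tuesday of February 2021: February 9, 2021.
March 2021 — 2nd Tuesday is March 9, 2021.

March 9, 2021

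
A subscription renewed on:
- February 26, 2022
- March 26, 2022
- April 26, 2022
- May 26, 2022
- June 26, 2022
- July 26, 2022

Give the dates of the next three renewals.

The day-of-month is always 26 (28, 31, 30, 31, 30 days between events).
So this recurs on the 26th of each month.
Next: August 2022 → August 26, 2022.
September 2022: September 26, 2022.
October 2022: October 26, 2022.

August 26, 2022; September 26, 2022; October 26, 2022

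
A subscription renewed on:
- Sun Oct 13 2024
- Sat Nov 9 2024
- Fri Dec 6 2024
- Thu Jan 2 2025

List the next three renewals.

Every event comes 27 days after the last (27, 27, 27).
Thu Jan 2 2025 + 27 days = Wed Jan 29 2025.
Wed Jan 29 2025 + 27 days = Tue Feb 25 2025.
Tue Feb 25 2025 + 27 days = Mon Mar 24 2025.

Wed Jan 29 2025, Tue Feb 25 2025, Mon Mar 24 2025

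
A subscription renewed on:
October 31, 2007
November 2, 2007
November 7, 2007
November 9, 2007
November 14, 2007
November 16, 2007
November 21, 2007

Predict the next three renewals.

The gap pattern 2, 5, 2, 5, 2, 5 repeats every 2 events.
These are the Wednesdays and Fridays of each week.
Next Friday: November 23, 2007.
Next Wednesday: November 28, 2007.
The following Friday is November 30, 2007.

November 23, 2007; November 28, 2007; November 30, 2007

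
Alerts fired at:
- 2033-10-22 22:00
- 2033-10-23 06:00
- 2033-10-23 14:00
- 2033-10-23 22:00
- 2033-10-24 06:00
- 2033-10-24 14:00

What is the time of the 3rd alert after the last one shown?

2033-10-25 14:00

Gaps: 8, 8, 8, 8, 8 hours — each event is 8 hours after the previous one.
2033-10-24 14:00 + 8 h = 2033-10-24 22:00.
2033-10-24 22:00 + 8 h = 2033-10-25 06:00.
2033-10-25 06:00 + 8 h = 2033-10-25 14:00.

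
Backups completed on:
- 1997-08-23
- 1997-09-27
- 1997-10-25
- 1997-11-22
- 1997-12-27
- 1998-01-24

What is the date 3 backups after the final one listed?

These are Saturdays at 28- or 35-day spacing (35, 28, 28, 35, 28).
The pattern: 4th Saturday of the month.
4th Saturday of February 1998: 1998-02-28.
March 1998 — 4th Saturday is 1998-03-28.
4th Saturday of April 1998: 1998-04-25.

1998-04-25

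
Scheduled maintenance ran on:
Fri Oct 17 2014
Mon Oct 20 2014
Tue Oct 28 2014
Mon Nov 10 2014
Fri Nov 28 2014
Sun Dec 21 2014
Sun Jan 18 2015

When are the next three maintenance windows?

Fri Feb 20 2015, Mon Mar 30 2015, Tue May 12 2015

Gaps: 3, 8, 13, 18, 23, 28 days — each gap is 5 larger than the previous one.
Next gap: 33 days. Sun Jan 18 2015 + 33 days = Fri Feb 20 2015.
Next gap: 38 days. Fri Feb 20 2015 + 38 days = Mon Mar 30 2015.
Next gap: 43 days. Mon Mar 30 2015 + 43 days = Tue May 12 2015.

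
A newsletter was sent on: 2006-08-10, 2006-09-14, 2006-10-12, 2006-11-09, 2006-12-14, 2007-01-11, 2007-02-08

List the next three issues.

2007-03-08, 2007-04-12, 2007-05-10

Gaps: 35, 28, 28, 35, 28, 28 days — a mix of 28 and 35. Every date is a Thursday.
Each is the 2nd Thursday of its month.
2nd Thursday of March 2007: 2007-03-08.
April 2007 — 2nd Thursday is 2007-04-12.
May 2007 — 2nd Thursday is 2007-05-10.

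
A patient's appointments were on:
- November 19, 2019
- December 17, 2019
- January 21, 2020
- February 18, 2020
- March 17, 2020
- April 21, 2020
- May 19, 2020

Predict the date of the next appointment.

Gaps: 28, 35, 28, 28, 35, 28 days — a mix of 28 and 35. Every date is a Tuesday.
Each is the 3rd Tuesday of its month.
3rd Tuesday of June 2020: June 16, 2020.

June 16, 2020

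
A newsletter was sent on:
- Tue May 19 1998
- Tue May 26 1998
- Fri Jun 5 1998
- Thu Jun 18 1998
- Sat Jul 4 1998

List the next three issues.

Thu Jul 23 1998, Fri Aug 14 1998, Tue Sep 8 1998

Gaps: 7, 10, 13, 16 days — each gap is 3 larger than the previous one.
Next gap: 19 days. Sat Jul 4 1998 + 19 days = Thu Jul 23 1998.
Next gap: 22 days. Thu Jul 23 1998 + 22 days = Fri Aug 14 1998.
Next gap: 25 days. Fri Aug 14 1998 + 25 days = Tue Sep 8 1998.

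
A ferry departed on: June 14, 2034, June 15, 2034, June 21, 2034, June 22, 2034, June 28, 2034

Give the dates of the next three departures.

June 29, 2034; July 5, 2034; July 6, 2034

Every event lands on a Wednesday or Thursday (gaps cycle 1, 6, 1, 6).
So the schedule is: every Wednesday and Thursday.
Next Thursday: June 29, 2034.
The following Wednesday is July 5, 2034.
Next Thursday: July 6, 2034.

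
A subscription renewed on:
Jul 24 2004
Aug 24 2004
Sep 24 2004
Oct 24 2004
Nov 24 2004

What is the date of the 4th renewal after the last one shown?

The day-of-month is always 24 (31, 31, 30, 31 days between events).
So this recurs on the 24th of each month.
December 2004: Dec 24 2004.
Next: January 2005 → Jan 24 2005.
Next: February 2005 → Feb 24 2005.
March 2005: Mar 24 2005.

Mar 24 2005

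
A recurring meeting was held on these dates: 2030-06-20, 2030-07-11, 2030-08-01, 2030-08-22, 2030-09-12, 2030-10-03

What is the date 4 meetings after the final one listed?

Gaps between consecutive events: 21, 21, 21, 21, 21 days — a constant 21-day interval.
2030-10-03 + 21 days = 2030-10-24.
2030-10-24 + 21 days = 2030-11-14.
2030-11-14 + 21 days = 2030-12-05.
2030-12-05 + 21 days = 2030-12-26.

2030-12-26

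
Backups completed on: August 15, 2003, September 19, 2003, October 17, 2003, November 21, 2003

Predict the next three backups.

All dates are Fridays, 35, 28, 35 days apart.
Specifically, the 3rd Friday of each month.
3rd Friday of December 2003: December 19, 2003.
January 2004 — 3rd Friday is January 16, 2004.
February 2004 — 3rd Friday is February 20, 2004.

December 19, 2003; January 16, 2004; February 20, 2004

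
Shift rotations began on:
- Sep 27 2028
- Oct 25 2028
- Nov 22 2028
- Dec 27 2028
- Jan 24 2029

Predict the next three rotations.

Feb 28 2029, Mar 28 2029, Apr 25 2029

All dates are Wednesdays, 28, 28, 35, 28 days apart.
Specifically, the 4th Wednesday of each month.
4th Wednesday of February 2029: Feb 28 2029.
4th Wednesday of March 2029: Mar 28 2029.
April 2029 — 4th Wednesday is Apr 25 2029.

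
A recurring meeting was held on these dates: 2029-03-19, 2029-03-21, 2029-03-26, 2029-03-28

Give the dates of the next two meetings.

2029-04-02, 2029-04-04

The gap pattern 2, 5, 2 repeats every 2 events.
These are the Mondays and Wednesdays of each week.
Next Monday: 2029-04-02.
Next Wednesday: 2029-04-04.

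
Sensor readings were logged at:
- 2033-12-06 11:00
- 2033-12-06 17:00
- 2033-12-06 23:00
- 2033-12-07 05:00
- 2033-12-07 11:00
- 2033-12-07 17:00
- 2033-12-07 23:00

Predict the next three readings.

2033-12-08 05:00, 2033-12-08 11:00, 2033-12-08 17:00

The interval is a steady 6 hours (6, 6, 6, 6, 6, 6).
2033-12-07 23:00 + 6 h = 2033-12-08 05:00.
2033-12-08 05:00 + 6 h = 2033-12-08 11:00.
2033-12-08 11:00 + 6 h = 2033-12-08 17:00.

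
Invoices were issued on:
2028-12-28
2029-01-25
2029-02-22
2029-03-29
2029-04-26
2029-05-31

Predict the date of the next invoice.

2029-06-28

Every date is a Thursday; gaps 28, 28, 35, 28, 35 days.
Each is the last Thursday of its month (at least one falls on the 29th or later, ruling out '4th Thursday').
Last Thursday of June 2029: 2029-06-28.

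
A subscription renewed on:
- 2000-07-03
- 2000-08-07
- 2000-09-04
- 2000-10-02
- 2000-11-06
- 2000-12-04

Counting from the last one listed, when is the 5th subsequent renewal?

2001-05-07

Gaps: 35, 28, 28, 35, 28 days — a mix of 28 and 35. Every date is a Monday.
Each is the 1st Monday of its month.
1st Monday of January 2001: 2001-01-01.
1st Monday of February 2001: 2001-02-05.
1st Monday of March 2001: 2001-03-05.
April 2001 — 1st Monday is 2001-04-02.
1st Monday of May 2001: 2001-05-07.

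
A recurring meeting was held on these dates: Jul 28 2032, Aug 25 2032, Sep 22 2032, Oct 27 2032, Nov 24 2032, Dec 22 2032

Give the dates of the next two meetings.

Jan 26 2033, Feb 23 2033

Gaps: 28, 28, 35, 28, 28 days — a mix of 28 and 35. Every date is a Wednesday.
Each is the 4th Wednesday of its month.
4th Wednesday of January 2033: Jan 26 2033.
4th Wednesday of February 2033: Feb 23 2033.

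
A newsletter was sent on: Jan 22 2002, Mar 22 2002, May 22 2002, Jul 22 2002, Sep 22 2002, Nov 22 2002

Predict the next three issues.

Jan 22 2003, Mar 22 2003, May 22 2003

The day-of-month is always 22 (59, 61, 61, 62, 61 days between events).
So this recurs on the 22nd of every 2 months.
January 2003: Jan 22 2003.
Next: March 2003 → Mar 22 2003.
May 2003: May 22 2003.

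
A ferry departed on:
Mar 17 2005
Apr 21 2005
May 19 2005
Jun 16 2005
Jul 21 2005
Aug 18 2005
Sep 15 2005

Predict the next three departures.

Oct 20 2005, Nov 17 2005, Dec 15 2005

Gaps: 35, 28, 28, 35, 28, 28 days — a mix of 28 and 35. Every date is a Thursday.
Each is the 3rd Thursday of its month.
3rd Thursday of October 2005: Oct 20 2005.
November 2005 — 3rd Thursday is Nov 17 2005.
December 2005 — 3rd Thursday is Dec 15 2005.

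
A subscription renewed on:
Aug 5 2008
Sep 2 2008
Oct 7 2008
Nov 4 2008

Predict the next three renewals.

Dec 2 2008, Jan 6 2009, Feb 3 2009

All dates are Tuesdays, 28, 35, 28 days apart.
Specifically, the 1st Tuesday of each month.
1st Tuesday of December 2008: Dec 2 2008.
January 2009 — 1st Tuesday is Jan 6 2009.
February 2009 — 1st Tuesday is Feb 3 2009.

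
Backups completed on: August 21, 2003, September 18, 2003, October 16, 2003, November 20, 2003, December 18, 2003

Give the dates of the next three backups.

January 15, 2004; February 19, 2004; March 18, 2004

All dates are Thursdays, 28, 28, 35, 28 days apart.
Specifically, the 3rd Thursday of each month.
January 2004 — 3rd Thursday is January 15, 2004.
3rd Thursday of February 2004: February 19, 2004.
3rd Thursday of March 2004: March 18, 2004.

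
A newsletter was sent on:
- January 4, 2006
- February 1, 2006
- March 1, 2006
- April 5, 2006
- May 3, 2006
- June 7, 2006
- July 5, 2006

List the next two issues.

These are Wednesdays at 28- or 35-day spacing (28, 28, 35, 28, 35, 28).
The pattern: 1st Wednesday of the month.
August 2006 — 1st Wednesday is August 2, 2006.
September 2006 — 1st Wednesday is September 6, 2006.

August 2, 2006; September 6, 2006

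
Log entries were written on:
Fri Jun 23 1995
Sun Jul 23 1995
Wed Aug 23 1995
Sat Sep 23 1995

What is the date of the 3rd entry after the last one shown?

Each date is the 23rd; the gaps (30, 31, 31) track the month lengths.
The rule is the 23rd of each month.
October 1995: Mon Oct 23 1995.
November 1995: Thu Nov 23 1995.
Next: December 1995 → Sat Dec 23 1995.

Sat Dec 23 1995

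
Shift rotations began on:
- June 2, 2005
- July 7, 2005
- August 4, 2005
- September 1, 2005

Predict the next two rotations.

These are Thursdays at 28- or 35-day spacing (35, 28, 28).
The pattern: 1st Thursday of the month.
1st Thursday of October 2005: October 6, 2005.
November 2005 — 1st Thursday is November 3, 2005.

October 6, 2005; November 3, 2005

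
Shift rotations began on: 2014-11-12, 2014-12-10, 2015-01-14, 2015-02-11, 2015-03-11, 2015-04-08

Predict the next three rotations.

2015-05-13, 2015-06-10, 2015-07-08

Gaps: 28, 35, 28, 28, 28 days — a mix of 28 and 35. Every date is a Wednesday.
Each is the 2nd Wednesday of its month.
May 2015 — 2nd Wednesday is 2015-05-13.
2nd Wednesday of June 2015: 2015-06-10.
2nd Wednesday of July 2015: 2015-07-08.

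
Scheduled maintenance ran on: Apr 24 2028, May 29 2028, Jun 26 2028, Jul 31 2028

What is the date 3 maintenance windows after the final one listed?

All Mondays; the gaps (35, 28, 35) vary with month length.
This is the last Monday of each month.
Last Monday of August 2028: Aug 28 2028.
September 2028 ends with Monday Sep 25 2028.
October 2028 ends with Monday Oct 30 2028.

Oct 30 2028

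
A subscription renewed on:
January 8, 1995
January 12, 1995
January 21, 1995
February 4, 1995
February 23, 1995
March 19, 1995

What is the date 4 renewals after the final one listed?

August 12, 1995

Gaps: 4, 9, 14, 19, 24 days — each gap is 5 larger than the previous one.
Next gap: 29 days. March 19, 1995 + 29 days = April 17, 1995.
Next gap: 34 days. April 17, 1995 + 34 days = May 21, 1995.
Next gap: 39 days. May 21, 1995 + 39 days = June 29, 1995.
Next gap: 44 days. June 29, 1995 + 44 days = August 12, 1995.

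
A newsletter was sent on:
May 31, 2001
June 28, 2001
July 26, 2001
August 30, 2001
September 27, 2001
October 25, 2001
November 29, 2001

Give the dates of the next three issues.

December 27, 2001; January 31, 2002; February 28, 2002

These are Thursdays with 28, 28, 35, 28, 28, 35-day gaps.
Each is the final Thursday of its month — May 31, 2001 is past the 28th, so '4th Thursday' doesn't fit.
Last Thursday of December 2001: December 27, 2001.
January 2002 ends with Thursday January 31, 2002.
February 2002 ends with Thursday February 28, 2002.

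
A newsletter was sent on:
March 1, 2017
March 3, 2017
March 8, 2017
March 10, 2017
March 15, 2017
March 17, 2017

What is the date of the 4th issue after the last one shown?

March 31, 2017

Every event lands on a Wednesday or Friday (gaps cycle 2, 5, 2, 5, 2).
So the schedule is: every Wednesday and Friday.
The following Wednesday is March 22, 2017.
Next Friday: March 24, 2017.
Next Wednesday: March 29, 2017.
The following Friday is March 31, 2017.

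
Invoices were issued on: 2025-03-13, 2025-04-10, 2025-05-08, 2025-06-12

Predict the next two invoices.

All dates are Thursdays, 28, 28, 35 days apart.
Specifically, the 2nd Thursday of each month.
2nd Thursday of July 2025: 2025-07-10.
2nd Thursday of August 2025: 2025-08-14.

2025-07-10, 2025-08-14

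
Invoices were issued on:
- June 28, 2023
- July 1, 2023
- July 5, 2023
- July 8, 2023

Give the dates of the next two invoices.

Every event lands on a Wednesday or Saturday (gaps cycle 3, 4, 3).
So the schedule is: every Wednesday and Saturday.
The following Wednesday is July 12, 2023.
Next Saturday: July 15, 2023.

July 12, 2023; July 15, 2023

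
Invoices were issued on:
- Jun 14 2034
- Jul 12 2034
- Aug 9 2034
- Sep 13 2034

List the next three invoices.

Gaps: 28, 28, 35 days — a mix of 28 and 35. Every date is a Wednesday.
Each is the 2nd Wednesday of its month.
2nd Wednesday of October 2034: Oct 11 2034.
2nd Wednesday of November 2034: Nov 8 2034.
2nd Wednesday of December 2034: Dec 13 2034.

Oct 11 2034, Nov 8 2034, Dec 13 2034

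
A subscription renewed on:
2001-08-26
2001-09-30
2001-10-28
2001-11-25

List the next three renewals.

2001-12-30, 2002-01-27, 2002-02-24

These are Sundays with 35, 28, 28-day gaps.
Each is the final Sunday of its month — 2001-09-30 is past the 28th, so '4th Sunday' doesn't fit.
December 2001 ends with Sunday 2001-12-30.
Last Sunday of January 2002: 2002-01-27.
February 2002 ends with Sunday 2002-02-24.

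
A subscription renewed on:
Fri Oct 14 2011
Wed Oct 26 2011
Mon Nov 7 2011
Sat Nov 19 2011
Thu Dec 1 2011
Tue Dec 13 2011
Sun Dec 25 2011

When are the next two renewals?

Fri Jan 6 2012, Wed Jan 18 2012

Every event comes 12 days after the last (12, 12, 12, 12, 12, 12).
Sun Dec 25 2011 + 12 days = Fri Jan 6 2012.
Fri Jan 6 2012 + 12 days = Wed Jan 18 2012.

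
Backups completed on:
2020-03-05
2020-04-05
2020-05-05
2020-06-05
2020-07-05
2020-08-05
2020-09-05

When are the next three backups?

2020-10-05, 2020-11-05, 2020-12-05

Gaps: 31, 30, 31, 30, 31, 31 days — not constant. Every event is on the 5th of the month.
Pattern: the 5th of each month.
Next: October 2020 → 2020-10-05.
Next: November 2020 → 2020-11-05.
Next: December 2020 → 2020-12-05.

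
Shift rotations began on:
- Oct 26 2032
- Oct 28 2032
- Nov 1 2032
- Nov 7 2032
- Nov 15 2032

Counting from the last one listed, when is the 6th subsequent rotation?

The spacing grows by 2 each time: 2, 4, 6, 8 days.
Next gap: 10 days. Nov 15 2032 + 10 days = Nov 25 2032.
Next gap: 12 days. Nov 25 2032 + 12 days = Dec 7 2032.
Next gap: 14 days. Dec 7 2032 + 14 days = Dec 21 2032.
Next gap: 16 days. Dec 21 2032 + 16 days = Jan 6 2033.
Next gap: 18 days. Jan 6 2033 + 18 days = Jan 24 2033.
Next gap: 20 days. Jan 24 2033 + 20 days = Feb 13 2033.

Feb 13 2033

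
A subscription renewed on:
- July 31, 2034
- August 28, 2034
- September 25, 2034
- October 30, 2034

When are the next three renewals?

These are Mondays with 28, 28, 35-day gaps.
Each is the final Monday of its month — July 31, 2034 is past the 28th, so '4th Monday' doesn't fit.
November 2034 ends with Monday November 27, 2034.
December 2034 ends with Monday December 25, 2034.
January 2035 ends with Monday January 29, 2035.

November 27, 2034; December 25, 2034; January 29, 2035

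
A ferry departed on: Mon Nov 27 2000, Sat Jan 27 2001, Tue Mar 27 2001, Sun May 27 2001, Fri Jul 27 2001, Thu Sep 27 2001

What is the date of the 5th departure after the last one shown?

Gaps: 61, 59, 61, 61, 62 days — not constant. Every event is on the 27th of the month.
Pattern: the 27th of every 2 months.
November 2001: Tue Nov 27 2001.
Next: January 2002 → Sun Jan 27 2002.
Next: March 2002 → Wed Mar 27 2002.
Next: May 2002 → Mon May 27 2002.
July 2002: Sat Jul 27 2002.

Sat Jul 27 2002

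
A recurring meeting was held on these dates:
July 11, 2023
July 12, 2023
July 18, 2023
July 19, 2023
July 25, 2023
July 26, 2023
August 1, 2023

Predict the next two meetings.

Gaps: 1, 6, 1, 6, 1, 6 days — not constant, but cyclic with period 2.
The events fall on every Tuesday and Wednesday.
The following Wednesday is August 2, 2023.
The following Tuesday is August 8, 2023.

August 2, 2023; August 8, 2023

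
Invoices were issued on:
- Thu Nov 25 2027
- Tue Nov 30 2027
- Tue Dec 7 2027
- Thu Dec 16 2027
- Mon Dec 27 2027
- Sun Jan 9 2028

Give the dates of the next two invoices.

The spacing grows by 2 each time: 5, 7, 9, 11, 13 days.
Next gap: 15 days. Sun Jan 9 2028 + 15 days = Mon Jan 24 2028.
Next gap: 17 days. Mon Jan 24 2028 + 17 days = Thu Feb 10 2028.

Mon Jan 24 2028, Thu Feb 10 2028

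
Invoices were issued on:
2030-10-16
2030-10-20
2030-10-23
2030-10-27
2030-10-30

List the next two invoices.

Gaps: 4, 3, 4, 3 days — not constant, but cyclic with period 2.
The events fall on every Wednesday and Sunday.
Next Sunday: 2030-11-03.
The following Wednesday is 2030-11-06.

2030-11-03, 2030-11-06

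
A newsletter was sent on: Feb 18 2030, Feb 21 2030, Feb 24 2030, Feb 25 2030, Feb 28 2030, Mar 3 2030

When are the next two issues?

Gaps: 3, 3, 1, 3, 3 days — not constant, but cyclic with period 3.
The events fall on every Monday, Thursday and Sunday.
Next Monday: Mar 4 2030.
Next Thursday: Mar 7 2030.

Mar 4 2030, Mar 7 2030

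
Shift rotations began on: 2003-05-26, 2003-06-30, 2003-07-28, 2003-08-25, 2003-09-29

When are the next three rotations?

Every date is a Monday; gaps 35, 28, 28, 35 days.
Each is the last Monday of its month (at least one falls on the 29th or later, ruling out '4th Monday').
October 2003 ends with Monday 2003-10-27.
Last Monday of November 2003: 2003-11-24.
Last Monday of December 2003: 2003-12-29.

2003-10-27, 2003-11-24, 2003-12-29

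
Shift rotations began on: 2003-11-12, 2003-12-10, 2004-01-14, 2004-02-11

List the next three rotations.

Gaps: 28, 35, 28 days — a mix of 28 and 35. Every date is a Wednesday.
Each is the 2nd Wednesday of its month.
March 2004 — 2nd Wednesday is 2004-03-10.
April 2004 — 2nd Wednesday is 2004-04-14.
May 2004 — 2nd Wednesday is 2004-05-12.

2004-03-10, 2004-04-14, 2004-05-12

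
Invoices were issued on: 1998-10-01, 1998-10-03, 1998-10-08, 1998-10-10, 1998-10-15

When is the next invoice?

1998-10-17

Gaps: 2, 5, 2, 5 days — not constant, but cyclic with period 2.
The events fall on every Thursday and Saturday.
Next Saturday: 1998-10-17.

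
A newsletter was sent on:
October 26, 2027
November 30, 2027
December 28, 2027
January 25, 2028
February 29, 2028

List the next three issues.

March 28, 2028; April 25, 2028; May 30, 2028

These are Tuesdays with 35, 28, 28, 35-day gaps.
Each is the final Tuesday of its month — November 30, 2027 is past the 28th, so '4th Tuesday' doesn't fit.
March 2028 ends with Tuesday March 28, 2028.
April 2028 ends with Tuesday April 25, 2028.
May 2028 ends with Tuesday May 30, 2028.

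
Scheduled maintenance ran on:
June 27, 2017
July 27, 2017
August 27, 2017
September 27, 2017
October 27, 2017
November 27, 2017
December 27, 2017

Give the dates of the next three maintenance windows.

Each date is the 27th; the gaps (30, 31, 31, 30, 31, 30) track the month lengths.
The rule is the 27th of each month.
Next: January 2018 → January 27, 2018.
February 2018: February 27, 2018.
March 2018: March 27, 2018.

January 27, 2018; February 27, 2018; March 27, 2018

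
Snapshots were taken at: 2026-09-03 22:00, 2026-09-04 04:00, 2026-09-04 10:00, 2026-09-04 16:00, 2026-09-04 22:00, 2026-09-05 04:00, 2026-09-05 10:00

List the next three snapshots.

Spacing: 6, 6, 6, 6, 6, 6 h — constant 6 h.
2026-09-05 10:00 + 6 h = 2026-09-05 16:00.
2026-09-05 16:00 + 6 h = 2026-09-05 22:00.
2026-09-05 22:00 + 6 h = 2026-09-06 04:00.

2026-09-05 16:00, 2026-09-05 22:00, 2026-09-06 04:00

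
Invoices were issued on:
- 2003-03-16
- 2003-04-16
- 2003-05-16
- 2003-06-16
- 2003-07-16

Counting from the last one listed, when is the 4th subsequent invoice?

2003-11-16

Each date is the 16th; the gaps (31, 30, 31, 30) track the month lengths.
The rule is the 16th of each month.
Next: August 2003 → 2003-08-16.
September 2003: 2003-09-16.
October 2003: 2003-10-16.
November 2003: 2003-11-16.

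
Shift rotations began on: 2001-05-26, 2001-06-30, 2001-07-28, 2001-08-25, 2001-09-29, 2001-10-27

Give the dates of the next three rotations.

Every date is a Saturday; gaps 35, 28, 28, 35, 28 days.
Each is the last Saturday of its month (at least one falls on the 29th or later, ruling out '4th Saturday').
Last Saturday of November 2001: 2001-11-24.
Last Saturday of December 2001: 2001-12-29.
Last Saturday of January 2002: 2002-01-26.

2001-11-24, 2001-12-29, 2002-01-26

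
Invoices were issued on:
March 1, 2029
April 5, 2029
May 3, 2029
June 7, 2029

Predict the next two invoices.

These are Thursdays at 28- or 35-day spacing (35, 28, 35).
The pattern: 1st Thursday of the month.
1st Thursday of July 2029: July 5, 2029.
August 2029 — 1st Thursday is August 2, 2029.

July 5, 2029; August 2, 2029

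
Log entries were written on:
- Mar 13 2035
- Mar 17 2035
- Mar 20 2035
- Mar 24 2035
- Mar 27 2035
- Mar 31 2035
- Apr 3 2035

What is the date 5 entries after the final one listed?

The gap pattern 4, 3, 4, 3, 4, 3 repeats every 2 events.
These are the Tuesdays and Saturdays of each week.
Next Saturday: Apr 7 2035.
The following Tuesday is Apr 10 2035.
The following Saturday is Apr 14 2035.
The following Tuesday is Apr 17 2035.
Next Saturday: Apr 21 2035.

Apr 21 2035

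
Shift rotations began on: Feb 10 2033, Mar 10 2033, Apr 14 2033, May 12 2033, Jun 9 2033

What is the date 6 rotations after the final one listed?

Dec 8 2033

Gaps: 28, 35, 28, 28 days — a mix of 28 and 35. Every date is a Thursday.
Each is the 2nd Thursday of its month.
July 2033 — 2nd Thursday is Jul 14 2033.
2nd Thursday of August 2033: Aug 11 2033.
September 2033 — 2nd Thursday is Sep 8 2033.
2nd Thursday of October 2033: Oct 13 2033.
November 2033 — 2nd Thursday is Nov 10 2033.
December 2033 — 2nd Thursday is Dec 8 2033.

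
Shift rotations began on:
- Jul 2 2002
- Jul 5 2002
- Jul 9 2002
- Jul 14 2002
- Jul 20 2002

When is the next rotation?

Gaps: 3, 4, 5, 6 days — each gap is 1 larger than the previous one.
Next gap: 7 days. Jul 20 2002 + 7 days = Jul 27 2002.

Jul 27 2002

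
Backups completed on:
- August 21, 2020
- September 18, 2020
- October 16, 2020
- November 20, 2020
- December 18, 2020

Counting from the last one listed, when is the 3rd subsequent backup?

These are Fridays at 28- or 35-day spacing (28, 28, 35, 28).
The pattern: 3rd Friday of the month.
January 2021 — 3rd Friday is January 15, 2021.
February 2021 — 3rd Friday is February 19, 2021.
3rd Friday of March 2021: March 19, 2021.

March 19, 2021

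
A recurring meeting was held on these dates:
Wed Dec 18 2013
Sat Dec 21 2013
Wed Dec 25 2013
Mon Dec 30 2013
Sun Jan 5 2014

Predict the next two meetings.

Sun Jan 12 2014, Mon Jan 20 2014

Gaps: 3, 4, 5, 6 days — each gap is 1 larger than the previous one.
Next gap: 7 days. Sun Jan 5 2014 + 7 days = Sun Jan 12 2014.
Next gap: 8 days. Sun Jan 12 2014 + 8 days = Mon Jan 20 2014.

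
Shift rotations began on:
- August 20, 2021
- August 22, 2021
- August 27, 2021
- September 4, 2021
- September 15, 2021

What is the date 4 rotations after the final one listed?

November 28, 2021

The spacing grows by 3 each time: 2, 5, 8, 11 days.
Next gap: 14 days. September 15, 2021 + 14 days = September 29, 2021.
Next gap: 17 days. September 29, 2021 + 17 days = October 16, 2021.
Next gap: 20 days. October 16, 2021 + 20 days = November 5, 2021.
Next gap: 23 days. November 5, 2021 + 23 days = November 28, 2021.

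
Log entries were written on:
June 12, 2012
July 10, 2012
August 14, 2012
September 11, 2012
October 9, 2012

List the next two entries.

Gaps: 28, 35, 28, 28 days — a mix of 28 and 35. Every date is a Tuesday.
Each is the 2nd Tuesday of its month.
November 2012 — 2nd Tuesday is November 13, 2012.
2nd Tuesday of December 2012: December 11, 2012.

November 13, 2012; December 11, 2012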